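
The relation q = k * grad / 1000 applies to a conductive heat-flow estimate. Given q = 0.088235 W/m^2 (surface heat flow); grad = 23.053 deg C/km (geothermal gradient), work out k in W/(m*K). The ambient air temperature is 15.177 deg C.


k = q * 1000 / grad
k = 0.088235 * 1000 / 23.053
k = 3.8275 W/(m*K)


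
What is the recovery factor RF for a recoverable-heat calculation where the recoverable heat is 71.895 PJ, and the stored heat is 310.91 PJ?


RF = Q_rec / Q_s
RF = 71.895 / 310.91
RF = 0.23124


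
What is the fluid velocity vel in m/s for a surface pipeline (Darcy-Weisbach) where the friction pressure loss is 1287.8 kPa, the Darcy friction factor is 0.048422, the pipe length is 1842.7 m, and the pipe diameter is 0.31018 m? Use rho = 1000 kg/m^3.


vel = sqrt(dP*1000*2*D / (f*L*rho))
vel = sqrt(1287.8*1000*2*0.31018 / (0.048422*1842.7*1000))
vel = 2.9922 m/s


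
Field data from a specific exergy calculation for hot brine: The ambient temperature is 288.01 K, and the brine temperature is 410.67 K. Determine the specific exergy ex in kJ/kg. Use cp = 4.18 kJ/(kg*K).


ex = cp * ((T_b - T_0) - T_0 * ln(T_b/T_0))
ex = 4.18 * ((410.67 - 288.01) - 288.01 * ln(410.67/288.01))
ex = 85.588 kJ/kg


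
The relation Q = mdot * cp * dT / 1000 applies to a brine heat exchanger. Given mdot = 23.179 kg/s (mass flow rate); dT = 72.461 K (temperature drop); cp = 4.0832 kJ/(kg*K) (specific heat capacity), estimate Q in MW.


Q = mdot * cp * dT / 1000
Q = 23.179 * 4.0832 * 72.461 / 1000
Q = 6.8580 MW


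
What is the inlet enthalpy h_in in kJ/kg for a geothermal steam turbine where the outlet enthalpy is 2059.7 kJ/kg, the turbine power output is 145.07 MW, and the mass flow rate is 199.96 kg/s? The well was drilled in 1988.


h_in = h_out + P * 1000 / mdot
h_in = 2059.7 + 145.07 * 1000 / 199.96
h_in = 2785.2 kJ/kg


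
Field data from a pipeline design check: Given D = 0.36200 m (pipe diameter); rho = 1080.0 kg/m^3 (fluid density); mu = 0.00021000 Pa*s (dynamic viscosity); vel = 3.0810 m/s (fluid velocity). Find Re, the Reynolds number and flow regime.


Step 1: Re = rho*vel*D/mu = 1080.0*3.081*0.362/0.00021 = 5.7359e+06
Step 2: Re = 5.7359e+06 > 4000, so flow is turbulent.
Re = 5.7359e+06 (turbulent)


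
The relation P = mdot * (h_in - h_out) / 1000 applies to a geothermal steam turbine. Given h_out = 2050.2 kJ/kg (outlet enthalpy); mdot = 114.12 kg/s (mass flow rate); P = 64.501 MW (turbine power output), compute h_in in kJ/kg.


h_in = h_out + P * 1000 / mdot
h_in = 2050.2 + 64.501 * 1000 / 114.12
h_in = 2615.4 kJ/kg


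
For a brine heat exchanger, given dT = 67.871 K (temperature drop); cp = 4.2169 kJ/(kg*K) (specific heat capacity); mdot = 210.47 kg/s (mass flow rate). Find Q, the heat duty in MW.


Q = mdot * cp * dT / 1000
Q = 210.47 * 4.2169 * 67.871 / 1000
Q = 60.238 MW


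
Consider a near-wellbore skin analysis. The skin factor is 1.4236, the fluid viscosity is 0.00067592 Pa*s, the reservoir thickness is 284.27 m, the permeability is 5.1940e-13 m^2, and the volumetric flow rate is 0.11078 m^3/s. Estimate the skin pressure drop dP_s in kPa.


dP_s = S * q * mu / (2*pi*k*hr) / 1000
dP_s = 1.4236 * 0.11078 * 0.00067592 / (2*pi*5.1940e-13*284.27) / 1000
dP_s = 114.90 kPa


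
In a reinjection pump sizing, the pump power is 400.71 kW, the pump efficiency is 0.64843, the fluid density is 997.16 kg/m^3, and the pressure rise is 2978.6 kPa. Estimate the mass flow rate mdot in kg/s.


mdot = P_pump * rho * eta / dP
mdot = 400.71 * 997.16 * 0.64843 / 2978.6
mdot = 86.985 kg/s


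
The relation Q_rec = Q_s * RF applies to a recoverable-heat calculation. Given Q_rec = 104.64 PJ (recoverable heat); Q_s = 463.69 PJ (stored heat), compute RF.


RF = Q_rec / Q_s
RF = 104.64 / 463.69
RF = 0.22567


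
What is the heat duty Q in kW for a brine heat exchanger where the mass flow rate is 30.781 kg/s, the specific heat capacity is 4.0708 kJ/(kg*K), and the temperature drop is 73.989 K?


Q = mdot * cp * dT / 1000
Q = 30.781 * 4.0708 * 73.989 / 1000
Q = 9.271065 MW
Convert: 9.271065 MW * 1000.0 = 9271.1 kW
Q = 9271.1 kW


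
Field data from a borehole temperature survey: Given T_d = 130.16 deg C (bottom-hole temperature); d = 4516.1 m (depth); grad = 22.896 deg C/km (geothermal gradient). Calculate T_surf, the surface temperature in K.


T_surf = T_d - grad * d / 1000
T_surf = 130.16 - 22.896 * 4516.1 / 1000
T_surf = 26.75937 deg C
Convert to K: 26.75937 + 273.15 = 299.91 K
T_surf = 299.91 K


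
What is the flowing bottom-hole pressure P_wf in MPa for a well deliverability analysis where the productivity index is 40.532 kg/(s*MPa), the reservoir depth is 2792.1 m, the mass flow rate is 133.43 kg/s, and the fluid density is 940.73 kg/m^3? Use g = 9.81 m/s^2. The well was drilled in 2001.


Step 1: P_i = rho*g*h/1e6 = 940.73*9.81*2792.1/1e6 = 25.76707 MPa
Step 2: P_wf = P_i - mdot/PI = 25.76707 - 133.43/40.532 = 22.475 MPa
P_wf = 22.475 MPa


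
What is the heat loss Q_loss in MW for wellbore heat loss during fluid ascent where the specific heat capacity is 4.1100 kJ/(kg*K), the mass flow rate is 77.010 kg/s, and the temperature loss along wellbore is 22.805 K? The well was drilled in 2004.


Q_loss = mdot * cp * dT
Q_loss = 77.010 * 4.1100 * 22.805
Q_loss = 7218.036 kW
Convert: 7218.036 kW * 0.001 = 7.2180 MW
Q_loss = 7.2180 MW


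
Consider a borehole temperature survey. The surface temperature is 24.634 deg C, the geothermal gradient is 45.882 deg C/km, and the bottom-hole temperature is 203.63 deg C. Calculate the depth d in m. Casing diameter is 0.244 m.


d = (T_d - T_surf) / grad * 1000
d = (203.63 - 24.634) / 45.882 * 1000
d = 3901.2 m


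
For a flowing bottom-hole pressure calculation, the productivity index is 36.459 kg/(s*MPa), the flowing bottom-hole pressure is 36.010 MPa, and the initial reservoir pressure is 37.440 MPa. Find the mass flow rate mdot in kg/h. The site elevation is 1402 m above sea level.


mdot = (P_i - P_wf) * PI
mdot = (37.440 - 36.010) * 36.459
mdot = 52.13637 kg/s
Convert: 52.13637 kg/s * 3600.0 = 1.8769e+05 kg/h
mdot = 1.8769e+05 kg/h


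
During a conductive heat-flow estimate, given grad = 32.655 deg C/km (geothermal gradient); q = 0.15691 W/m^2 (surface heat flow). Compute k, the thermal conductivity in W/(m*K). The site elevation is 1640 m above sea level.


k = q * 1000 / grad
k = 0.15691 * 1000 / 32.655
k = 4.8051 W/(m*K)


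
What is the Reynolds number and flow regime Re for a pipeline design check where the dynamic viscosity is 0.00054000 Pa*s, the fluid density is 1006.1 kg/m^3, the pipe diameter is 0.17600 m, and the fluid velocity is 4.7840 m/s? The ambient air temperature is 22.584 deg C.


Step 1: Re = rho*vel*D/mu = 1006.1*4.784*0.176/0.00054 = 1.5687e+06
Step 2: Re = 1.5687e+06 > 4000, so flow is turbulent.
Re = 1.5687e+06 (turbulent)


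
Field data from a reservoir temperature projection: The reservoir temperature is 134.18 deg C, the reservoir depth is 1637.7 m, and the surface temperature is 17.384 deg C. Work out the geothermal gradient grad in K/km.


grad = (T_res - T_surf) / d * 1000
grad = (134.18 - 17.384) / 1637.7 * 1000
grad = 71.31709 deg C/km
Convert: 71.31709 deg C/km * 1.0 = 71.317 K/km
grad = 71.317 K/km


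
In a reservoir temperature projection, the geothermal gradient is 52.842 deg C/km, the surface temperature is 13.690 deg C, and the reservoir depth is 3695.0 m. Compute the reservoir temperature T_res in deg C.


T_res = T_surf + grad * d / 1000
T_res = 13.690 + 52.842 * 3695.0 / 1000
T_res = 208.94 deg C


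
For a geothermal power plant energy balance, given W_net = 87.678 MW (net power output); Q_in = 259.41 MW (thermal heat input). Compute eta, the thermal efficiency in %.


eta = W_net / Q_in * 100
eta = 87.678 / 259.41 * 100
eta = 33.799 %


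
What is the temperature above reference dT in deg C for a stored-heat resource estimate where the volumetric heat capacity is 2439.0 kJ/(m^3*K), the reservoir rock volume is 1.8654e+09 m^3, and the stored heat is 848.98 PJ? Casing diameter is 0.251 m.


dT = Q_s * 1e12 / (Vr * rhoc)
dT = 848.98 * 1e12 / (1.8654e+09 * 2439.0)
dT = 186.6009 K
Convert (temperature difference, 1 K = 1 deg C): 186.6009 K = 186.6009 deg C
dT = 186.60 deg C


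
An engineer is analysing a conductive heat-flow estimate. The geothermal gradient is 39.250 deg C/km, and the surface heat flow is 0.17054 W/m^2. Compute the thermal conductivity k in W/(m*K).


k = q * 1000 / grad
k = 0.17054 * 1000 / 39.250
k = 4.3450 W/(m*K)


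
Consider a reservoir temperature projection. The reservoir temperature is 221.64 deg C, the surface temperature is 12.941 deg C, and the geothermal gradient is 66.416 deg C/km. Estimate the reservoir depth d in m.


d = (T_res - T_surf) / grad * 1000
d = (221.64 - 12.941) / 66.416 * 1000
d = 3142.3 m


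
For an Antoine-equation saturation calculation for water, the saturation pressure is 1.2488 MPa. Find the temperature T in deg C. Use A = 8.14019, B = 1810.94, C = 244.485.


T = B / (A - log10(P_sat * 760 / 0.101325)) - C
T = 1810.94 / (8.14019 - log10(1.2488 * 760 / 0.101325)) - 244.485
T = 189.94 deg C


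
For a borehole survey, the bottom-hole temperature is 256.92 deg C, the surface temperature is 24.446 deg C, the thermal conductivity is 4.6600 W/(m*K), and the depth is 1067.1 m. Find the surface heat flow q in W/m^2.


Step 1: grad = (T_d - T_surf)/d * 1000 = (256.92 - 24.446)/1067.1 * 1000 = 217.8559 deg C/km
Step 2: q = k * grad / 1000 = 4.66 * 217.8559 / 1000 = 1.0152 W/m^2
q = 1.0152 W/m^2


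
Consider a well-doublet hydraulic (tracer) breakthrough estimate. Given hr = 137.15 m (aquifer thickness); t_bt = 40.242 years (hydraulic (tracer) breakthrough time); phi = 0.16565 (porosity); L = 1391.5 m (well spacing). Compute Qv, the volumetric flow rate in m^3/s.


Qv = pi*hr*phi*L^2 / (3*t_bt*365.25*86400)
Qv = pi*137.15*0.16565*1391.5^2 / (3*40.242*365.25*86400)
Qv = 0.036274 m^3/s


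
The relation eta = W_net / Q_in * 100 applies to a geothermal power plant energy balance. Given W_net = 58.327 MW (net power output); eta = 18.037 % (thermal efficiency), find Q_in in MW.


Q_in = W_net / (eta / 100)
Q_in = 58.327 / (18.037 / 100)
Q_in = 323.37 MW


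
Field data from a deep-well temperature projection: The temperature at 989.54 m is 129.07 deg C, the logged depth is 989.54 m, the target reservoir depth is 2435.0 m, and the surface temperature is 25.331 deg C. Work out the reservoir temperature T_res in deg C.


Step 1: grad = (T_d1 - T_surf)/d1 * 1000 = (129.07 - 25.331)/989.54 * 1000 = 104.8356 deg C/km
Step 2: T_res = T_surf + grad*d2/1000 = 25.331 + 104.8356*2435.0/1000 = 280.61 deg C
T_res = 280.61 deg C


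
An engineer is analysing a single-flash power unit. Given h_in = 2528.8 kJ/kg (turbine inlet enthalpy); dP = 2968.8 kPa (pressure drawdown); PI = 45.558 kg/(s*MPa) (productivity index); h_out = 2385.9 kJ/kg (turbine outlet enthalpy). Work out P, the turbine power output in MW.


Step 1: mdot = PI * dP / 1000 = 45.558 * 2968.8 / 1000 = 135.2526 kg/s
Step 2: P = mdot*(h_in - h_out)/1000 = 135.2526*(2528.8 - 2385.9)/1000 = 19.328 MW
P = 19.328 MW


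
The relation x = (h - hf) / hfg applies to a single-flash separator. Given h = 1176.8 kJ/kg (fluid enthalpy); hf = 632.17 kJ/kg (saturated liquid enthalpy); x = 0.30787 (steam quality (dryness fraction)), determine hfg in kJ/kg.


hfg = (h - hf) / x
hfg = (1176.8 - 632.17) / 0.30787
hfg = 1769.0 kJ/kg


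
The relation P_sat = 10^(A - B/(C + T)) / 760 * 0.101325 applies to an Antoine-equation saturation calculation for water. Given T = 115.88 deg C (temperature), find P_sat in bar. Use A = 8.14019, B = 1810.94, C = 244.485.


P_sat = 10^(A - B/(C + T)) / 760 * 0.101325
P_sat = 10^(8.14019 - 1810.94/(244.485 + 115.88)) / 760 * 0.101325
P_sat = 0.1736998 MPa
Convert: 0.1736998 MPa * 10.0 = 1.7370 bar
P_sat = 1.7370 bar


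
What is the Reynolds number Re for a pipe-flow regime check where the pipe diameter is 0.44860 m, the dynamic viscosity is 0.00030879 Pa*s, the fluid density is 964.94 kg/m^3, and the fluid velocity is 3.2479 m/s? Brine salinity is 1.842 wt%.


Re = rho * vel * D / mu
Re = 964.94 * 3.2479 * 0.44860 / 0.00030879
Re = 4.5530e+06


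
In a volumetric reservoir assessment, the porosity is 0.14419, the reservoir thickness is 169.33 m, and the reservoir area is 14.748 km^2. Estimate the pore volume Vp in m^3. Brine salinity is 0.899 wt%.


Vp = A * 1e6 * hr * phi
Vp = 14.748 * 1e6 * 169.33 * 0.14419
Vp = 3.6008e+08 m^3


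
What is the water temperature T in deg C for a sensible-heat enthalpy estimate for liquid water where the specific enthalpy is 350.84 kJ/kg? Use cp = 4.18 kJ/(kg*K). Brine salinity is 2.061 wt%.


T = h / cp
T = 350.84 / 4.18
T = 83.933 deg C


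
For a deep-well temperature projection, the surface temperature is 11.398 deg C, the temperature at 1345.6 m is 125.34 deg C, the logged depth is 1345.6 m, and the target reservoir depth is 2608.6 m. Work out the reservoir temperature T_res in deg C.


Step 1: grad = (T_d1 - T_surf)/d1 * 1000 = (125.34 - 11.398)/1345.6 * 1000 = 84.67747 deg C/km
Step 2: T_res = T_surf + grad*d2/1000 = 11.398 + 84.67747*2608.6/1000 = 232.29 deg C
T_res = 232.29 deg C


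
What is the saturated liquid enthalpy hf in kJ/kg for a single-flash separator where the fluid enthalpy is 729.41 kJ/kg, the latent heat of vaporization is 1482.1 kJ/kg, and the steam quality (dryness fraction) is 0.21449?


hf = h - x * hfg
hf = 729.41 - 0.21449 * 1482.1
hf = 411.51 kJ/kg


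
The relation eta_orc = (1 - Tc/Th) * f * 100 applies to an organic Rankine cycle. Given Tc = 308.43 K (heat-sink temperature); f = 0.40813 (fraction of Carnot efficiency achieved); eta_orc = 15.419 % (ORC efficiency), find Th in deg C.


Th = Tc / (1 - (eta_orc/100)/f)
Th = 308.43 / (1 - (15.419/100)/0.40813)
Th = 495.7058 K
Convert to deg C: 495.7058 - 273.15 = 222.56 deg C
Th = 222.56 deg C


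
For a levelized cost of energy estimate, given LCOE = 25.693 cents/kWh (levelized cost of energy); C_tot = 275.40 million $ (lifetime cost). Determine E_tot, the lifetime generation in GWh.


E_tot = C_tot / LCOE * 100
E_tot = 275.40 / 25.693 * 100
E_tot = 1071.9 GWh


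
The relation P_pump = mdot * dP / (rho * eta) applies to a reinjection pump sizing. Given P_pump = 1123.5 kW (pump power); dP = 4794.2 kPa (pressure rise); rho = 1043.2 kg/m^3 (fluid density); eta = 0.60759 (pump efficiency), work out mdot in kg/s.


mdot = P_pump * rho * eta / dP
mdot = 1123.5 * 1043.2 * 0.60759 / 4794.2
mdot = 148.54 kg/s


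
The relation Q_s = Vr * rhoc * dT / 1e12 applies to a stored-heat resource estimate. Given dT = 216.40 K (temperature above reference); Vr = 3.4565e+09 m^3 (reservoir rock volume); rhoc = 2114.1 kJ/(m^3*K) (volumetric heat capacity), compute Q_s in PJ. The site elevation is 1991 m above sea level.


Q_s = Vr * rhoc * dT / 1e12
Q_s = 3.4565e+09 * 2114.1 * 216.40 / 1e12
Q_s = 1581.3 PJ


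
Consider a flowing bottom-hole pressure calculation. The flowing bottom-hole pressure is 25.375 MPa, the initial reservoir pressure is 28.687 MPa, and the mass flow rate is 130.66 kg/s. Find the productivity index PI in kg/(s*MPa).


PI = mdot / (P_i - P_wf)
PI = 130.66 / (28.687 - 25.375)
PI = 39.450 kg/(s*MPa)


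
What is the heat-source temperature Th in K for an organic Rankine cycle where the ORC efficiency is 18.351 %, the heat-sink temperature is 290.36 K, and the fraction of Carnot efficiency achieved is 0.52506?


Th = Tc / (1 - (eta_orc/100)/f)
Th = 290.36 / (1 - (18.351/100)/0.52506)
Th = 446.37 K


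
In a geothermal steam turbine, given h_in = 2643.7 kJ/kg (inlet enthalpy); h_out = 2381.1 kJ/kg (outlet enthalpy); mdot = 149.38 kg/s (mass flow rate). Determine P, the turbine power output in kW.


P = mdot * (h_in - h_out) / 1000
P = 149.38 * (2643.7 - 2381.1) / 1000
P = 39.22719 MW
Convert: 39.22719 MW * 1000.0 = 39227 kW
P = 39227 kW


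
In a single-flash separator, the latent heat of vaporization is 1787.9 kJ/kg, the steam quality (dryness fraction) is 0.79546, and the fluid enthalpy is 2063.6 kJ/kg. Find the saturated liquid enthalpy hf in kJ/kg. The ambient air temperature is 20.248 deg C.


hf = h - x * hfg
hf = 2063.6 - 0.79546 * 1787.9
hf = 641.40 kJ/kg


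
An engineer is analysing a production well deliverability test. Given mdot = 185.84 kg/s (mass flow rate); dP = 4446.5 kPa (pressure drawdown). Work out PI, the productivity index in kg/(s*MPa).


PI = mdot * 1000 / dP
PI = 185.84 * 1000 / 4446.5
PI = 41.795 kg/(s*MPa)


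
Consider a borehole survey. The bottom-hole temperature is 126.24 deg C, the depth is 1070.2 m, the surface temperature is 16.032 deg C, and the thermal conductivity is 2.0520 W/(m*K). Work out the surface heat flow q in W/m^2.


Step 1: grad = (T_d - T_surf)/d * 1000 = (126.24 - 16.032)/1070.2 * 1000 = 102.9789 deg C/km
Step 2: q = k * grad / 1000 = 2.052 * 102.9789 / 1000 = 0.21131 W/m^2
q = 0.21131 W/m^2


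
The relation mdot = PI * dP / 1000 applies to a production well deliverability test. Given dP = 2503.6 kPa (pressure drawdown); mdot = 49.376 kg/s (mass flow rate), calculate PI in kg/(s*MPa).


PI = mdot * 1000 / dP
PI = 49.376 * 1000 / 2503.6
PI = 19.722 kg/(s*MPa)


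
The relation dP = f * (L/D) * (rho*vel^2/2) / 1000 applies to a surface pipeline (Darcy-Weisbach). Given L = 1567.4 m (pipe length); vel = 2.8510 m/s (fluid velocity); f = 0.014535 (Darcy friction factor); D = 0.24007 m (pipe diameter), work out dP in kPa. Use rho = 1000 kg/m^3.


dP = f * (L/D) * (rho*vel^2/2) / 1000
dP = 0.014535 * (1567.4/0.24007) * (1000*2.8510^2/2) / 1000
dP = 385.67 kPa


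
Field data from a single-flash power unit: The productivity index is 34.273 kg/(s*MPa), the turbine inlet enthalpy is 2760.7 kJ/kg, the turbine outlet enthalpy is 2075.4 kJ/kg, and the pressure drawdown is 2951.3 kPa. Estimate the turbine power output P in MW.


Step 1: mdot = PI * dP / 1000 = 34.273 * 2951.3 / 1000 = 101.1499 kg/s
Step 2: P = mdot*(h_in - h_out)/1000 = 101.1499*(2760.7 - 2075.4)/1000 = 69.318 MW
P = 69.318 MW


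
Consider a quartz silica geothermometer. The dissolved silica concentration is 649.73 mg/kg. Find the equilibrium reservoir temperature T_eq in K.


T_eq = 1309 / (5.19 - log10(SiO2)) - 273.15
T_eq = 1309 / (5.19 - log10(649.73)) - 273.15
T_eq = 277.4823 deg C
Convert to K: 277.4823 + 273.15 = 550.63 K
T_eq = 550.63 K


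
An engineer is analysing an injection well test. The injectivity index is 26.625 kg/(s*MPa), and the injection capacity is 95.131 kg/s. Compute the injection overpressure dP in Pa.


dP = mdot * 1000 / II
dP = 95.131 * 1000 / 26.625
dP = 3572.995 kPa
Convert: 3572.995 kPa * 1000.0 = 3.5730e+06 Pa
dP = 3.5730e+06 Pa


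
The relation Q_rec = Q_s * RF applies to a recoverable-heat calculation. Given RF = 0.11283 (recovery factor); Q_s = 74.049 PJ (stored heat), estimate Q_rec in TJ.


Q_rec = Q_s * RF
Q_rec = 74.049 * 0.11283
Q_rec = 8.354949 PJ
Convert: 8.354949 PJ * 1000.0 = 8354.9 TJ
Q_rec = 8354.9 TJ


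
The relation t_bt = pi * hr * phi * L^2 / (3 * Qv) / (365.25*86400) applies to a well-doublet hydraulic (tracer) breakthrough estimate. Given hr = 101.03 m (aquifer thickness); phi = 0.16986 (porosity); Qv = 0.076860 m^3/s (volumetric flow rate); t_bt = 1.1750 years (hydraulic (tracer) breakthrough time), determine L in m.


L = sqrt(t_bt*365.25*86400*3*Qv / (pi*hr*phi))
L = sqrt(1.1750*365.25*86400*3*0.076860 / (pi*101.03*0.16986))
L = 398.23 m


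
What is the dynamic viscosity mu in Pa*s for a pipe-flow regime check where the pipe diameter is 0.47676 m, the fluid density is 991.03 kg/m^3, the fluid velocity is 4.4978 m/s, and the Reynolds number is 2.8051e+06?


mu = rho * vel * D / Re
mu = 991.03 * 4.4978 * 0.47676 / 2.8051e+06
mu = 0.00075760 Pa*s


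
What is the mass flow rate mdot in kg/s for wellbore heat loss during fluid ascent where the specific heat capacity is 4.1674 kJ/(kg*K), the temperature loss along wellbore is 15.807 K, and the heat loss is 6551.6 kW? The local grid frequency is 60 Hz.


mdot = Q_loss / (cp * dT)
mdot = 6551.6 / (4.1674 * 15.807)
mdot = 99.456 kg/s


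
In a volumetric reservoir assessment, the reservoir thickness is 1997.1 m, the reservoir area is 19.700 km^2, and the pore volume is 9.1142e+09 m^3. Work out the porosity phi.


phi = Vp / (A * 1e6 * hr)
phi = 9.1142e+09 / (19.700 * 1e6 * 1997.1)
phi = 0.23166


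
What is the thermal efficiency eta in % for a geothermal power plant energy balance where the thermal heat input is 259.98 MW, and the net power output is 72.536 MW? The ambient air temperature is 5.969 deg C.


eta = W_net / Q_in * 100
eta = 72.536 / 259.98 * 100
eta = 27.901 %


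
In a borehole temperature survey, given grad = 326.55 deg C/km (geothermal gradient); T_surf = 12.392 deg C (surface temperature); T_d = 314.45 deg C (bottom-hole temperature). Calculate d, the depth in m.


d = (T_d - T_surf) / grad * 1000
d = (314.45 - 12.392) / 326.55 * 1000
d = 925.00 m


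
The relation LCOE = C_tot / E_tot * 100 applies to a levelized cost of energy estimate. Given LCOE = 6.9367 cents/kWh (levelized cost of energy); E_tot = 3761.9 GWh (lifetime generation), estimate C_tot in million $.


C_tot = LCOE / 100 * E_tot
C_tot = 6.9367 / 100 * 3761.9
C_tot = 260.95 million $


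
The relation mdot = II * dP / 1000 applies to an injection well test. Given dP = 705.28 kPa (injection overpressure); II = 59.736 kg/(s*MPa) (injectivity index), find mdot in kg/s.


mdot = II * dP / 1000
mdot = 59.736 * 705.28 / 1000
mdot = 42.131 kg/s


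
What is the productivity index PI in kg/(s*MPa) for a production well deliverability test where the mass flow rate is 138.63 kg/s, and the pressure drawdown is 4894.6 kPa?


PI = mdot * 1000 / dP
PI = 138.63 * 1000 / 4894.6
PI = 28.323 kg/(s*MPa)


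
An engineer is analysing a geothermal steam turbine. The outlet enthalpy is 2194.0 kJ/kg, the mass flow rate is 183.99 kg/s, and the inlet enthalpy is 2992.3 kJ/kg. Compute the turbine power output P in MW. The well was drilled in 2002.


P = mdot * (h_in - h_out) / 1000
P = 183.99 * (2992.3 - 2194.0) / 1000
P = 146.88 MW


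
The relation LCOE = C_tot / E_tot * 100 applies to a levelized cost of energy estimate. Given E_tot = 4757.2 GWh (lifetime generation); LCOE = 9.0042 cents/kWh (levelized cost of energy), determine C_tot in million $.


C_tot = LCOE / 100 * E_tot
C_tot = 9.0042 / 100 * 4757.2
C_tot = 428.35 million $


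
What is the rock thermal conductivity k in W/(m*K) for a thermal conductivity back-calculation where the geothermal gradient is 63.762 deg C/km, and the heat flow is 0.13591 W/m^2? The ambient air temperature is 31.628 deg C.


k = q / (grad / 1000)
k = 0.13591 / (63.762 / 1000)
k = 2.1315 W/(m*K)


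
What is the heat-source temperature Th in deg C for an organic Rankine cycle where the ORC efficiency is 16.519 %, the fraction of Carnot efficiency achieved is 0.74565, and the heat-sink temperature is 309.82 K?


Th = Tc / (1 - (eta_orc/100)/f)
Th = 309.82 / (1 - (16.519/100)/0.74565)
Th = 397.9900 K
Convert to deg C: 397.9900 - 273.15 = 124.84 deg C
Th = 124.84 deg C


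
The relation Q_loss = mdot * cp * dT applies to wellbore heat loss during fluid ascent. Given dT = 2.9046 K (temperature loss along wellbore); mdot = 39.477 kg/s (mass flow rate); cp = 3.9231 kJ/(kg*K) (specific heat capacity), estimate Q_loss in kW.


Q_loss = mdot * cp * dT
Q_loss = 39.477 * 3.9231 * 2.9046
Q_loss = 449.84 kW


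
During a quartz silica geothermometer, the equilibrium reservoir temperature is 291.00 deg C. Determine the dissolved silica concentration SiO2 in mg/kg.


SiO2 = 10^(5.19 - 1309/(T_eq + 273.15))
SiO2 = 10^(5.19 - 1309/(291.00 + 273.15))
SiO2 = 740.79 mg/kg


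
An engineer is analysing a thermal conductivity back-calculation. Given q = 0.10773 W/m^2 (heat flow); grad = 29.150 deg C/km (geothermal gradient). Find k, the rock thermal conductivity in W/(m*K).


k = q / (grad / 1000)
k = 0.10773 / (29.150 / 1000)
k = 3.6957 W/(m*K)


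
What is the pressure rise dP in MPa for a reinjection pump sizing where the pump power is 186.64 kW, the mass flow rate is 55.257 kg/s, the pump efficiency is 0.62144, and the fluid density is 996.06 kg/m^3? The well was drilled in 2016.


dP = P_pump * rho * eta / mdot
dP = 186.64 * 996.06 * 0.62144 / 55.257
dP = 2090.750 kPa
Convert: 2090.750 kPa * 0.001 = 2.0907 MPa
dP = 2.0907 MPa


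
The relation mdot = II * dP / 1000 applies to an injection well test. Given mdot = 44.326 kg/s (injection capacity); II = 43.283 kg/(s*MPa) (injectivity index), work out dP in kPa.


dP = mdot * 1000 / II
dP = 44.326 * 1000 / 43.283
dP = 1024.1 kPa


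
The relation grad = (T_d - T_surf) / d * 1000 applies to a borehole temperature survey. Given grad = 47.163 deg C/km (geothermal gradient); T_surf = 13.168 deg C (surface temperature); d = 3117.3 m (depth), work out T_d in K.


T_d = T_surf + grad * d / 1000
T_d = 13.168 + 47.163 * 3117.3 / 1000
T_d = 160.1892 deg C
Convert to K: 160.1892 + 273.15 = 433.34 K
T_d = 433.34 K


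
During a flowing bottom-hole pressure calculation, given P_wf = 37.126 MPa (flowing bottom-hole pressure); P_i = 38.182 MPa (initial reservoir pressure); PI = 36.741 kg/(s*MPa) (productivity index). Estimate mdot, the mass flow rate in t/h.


mdot = (P_i - P_wf) * PI
mdot = (38.182 - 37.126) * 36.741
mdot = 38.79850 kg/s
Convert: 38.79850 kg/s * 3.6 = 139.67 t/h
mdot = 139.67 t/h


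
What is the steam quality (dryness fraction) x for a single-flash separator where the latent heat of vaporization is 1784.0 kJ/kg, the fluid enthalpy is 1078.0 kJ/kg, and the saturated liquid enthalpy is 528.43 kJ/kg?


x = (h - hf) / hfg
x = (1078.0 - 528.43) / 1784.0
x = 0.30805


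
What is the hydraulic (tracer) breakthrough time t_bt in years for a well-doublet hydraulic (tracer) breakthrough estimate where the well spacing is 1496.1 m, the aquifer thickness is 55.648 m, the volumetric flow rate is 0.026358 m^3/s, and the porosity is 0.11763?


t_bt = pi * hr * phi * L^2 / (3 * Qv) / (365.25*86400)
t_bt = pi * 55.648 * 0.11763 * 1496.1^2 / (3 * 0.026358) / (365.25*86400)
t_bt = 18.446 years


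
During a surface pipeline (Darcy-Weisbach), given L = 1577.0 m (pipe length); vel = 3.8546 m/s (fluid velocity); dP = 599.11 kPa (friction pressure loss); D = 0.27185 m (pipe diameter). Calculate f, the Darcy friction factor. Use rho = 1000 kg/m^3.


f = dP*1000 / ((L/D)*(rho*vel^2/2))
f = 599.11*1000 / ((1577.0/0.27185)*(1000*3.8546^2/2))
f = 0.013902


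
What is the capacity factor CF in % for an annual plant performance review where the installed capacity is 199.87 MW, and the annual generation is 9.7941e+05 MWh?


CF = E_a / (cap * 8760) * 100
CF = 9.7941e+05 / (199.87 * 8760) * 100
CF = 55.939 %


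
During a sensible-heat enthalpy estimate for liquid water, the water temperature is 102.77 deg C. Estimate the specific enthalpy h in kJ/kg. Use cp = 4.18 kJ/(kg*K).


h = cp * T
h = 4.18 * 102.77
h = 429.58 kJ/kg


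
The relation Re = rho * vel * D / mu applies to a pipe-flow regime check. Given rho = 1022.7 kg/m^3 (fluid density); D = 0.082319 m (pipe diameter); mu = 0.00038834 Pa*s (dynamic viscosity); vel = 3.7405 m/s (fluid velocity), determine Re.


Re = rho * vel * D / mu
Re = 1022.7 * 3.7405 * 0.082319 / 0.00038834
Re = 8.1090e+05


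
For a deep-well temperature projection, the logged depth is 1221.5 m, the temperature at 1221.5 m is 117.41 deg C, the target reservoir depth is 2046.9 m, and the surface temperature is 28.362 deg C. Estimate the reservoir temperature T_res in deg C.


Step 1: grad = (T_d1 - T_surf)/d1 * 1000 = (117.41 - 28.362)/1221.5 * 1000 = 72.90053 deg C/km
Step 2: T_res = T_surf + grad*d2/1000 = 28.362 + 72.90053*2046.9/1000 = 177.58 deg C
T_res = 177.58 deg C


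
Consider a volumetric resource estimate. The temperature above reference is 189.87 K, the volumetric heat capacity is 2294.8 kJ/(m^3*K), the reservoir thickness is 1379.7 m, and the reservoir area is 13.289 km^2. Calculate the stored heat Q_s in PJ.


Step 1: Vr = A*1e6*hr = 13.289*1e6*1379.7 = 1.833483e+10 m^3
Step 2: Q_s = Vr*rhoc*dT/1e12 = 1.833483e+10*2294.8*189.87/1e12 = 7988.7 PJ
Q_s = 7988.7 PJ


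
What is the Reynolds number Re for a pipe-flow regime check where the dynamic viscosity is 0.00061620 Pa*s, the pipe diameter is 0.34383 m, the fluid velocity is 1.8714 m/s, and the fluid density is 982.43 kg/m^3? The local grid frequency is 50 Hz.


Re = rho * vel * D / mu
Re = 982.43 * 1.8714 * 0.34383 / 0.00061620
Re = 1.0259e+06


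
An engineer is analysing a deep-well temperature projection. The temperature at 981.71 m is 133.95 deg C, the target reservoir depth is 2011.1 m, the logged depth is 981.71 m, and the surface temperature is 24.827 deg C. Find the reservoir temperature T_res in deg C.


Step 1: grad = (T_d1 - T_surf)/d1 * 1000 = (133.95 - 24.827)/981.71 * 1000 = 111.1560 deg C/km
Step 2: T_res = T_surf + grad*d2/1000 = 24.827 + 111.1560*2011.1/1000 = 248.37 deg C
T_res = 248.37 deg C


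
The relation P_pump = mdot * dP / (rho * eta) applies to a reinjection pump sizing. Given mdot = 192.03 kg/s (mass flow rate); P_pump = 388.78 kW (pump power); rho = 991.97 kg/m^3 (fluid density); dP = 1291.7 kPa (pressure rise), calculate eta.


eta = mdot * dP / (rho * P_pump)
eta = 192.03 * 1291.7 / (991.97 * 388.78)
eta = 0.64317


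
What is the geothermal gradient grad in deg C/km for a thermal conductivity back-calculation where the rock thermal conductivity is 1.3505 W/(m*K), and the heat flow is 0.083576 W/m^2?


grad = q / k * 1000
grad = 0.083576 / 1.3505 * 1000
grad = 61.885 deg C/km


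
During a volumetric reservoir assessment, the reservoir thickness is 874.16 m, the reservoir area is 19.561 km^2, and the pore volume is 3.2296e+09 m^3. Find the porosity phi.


phi = Vp / (A * 1e6 * hr)
phi = 3.2296e+09 / (19.561 * 1e6 * 874.16)
phi = 0.18887


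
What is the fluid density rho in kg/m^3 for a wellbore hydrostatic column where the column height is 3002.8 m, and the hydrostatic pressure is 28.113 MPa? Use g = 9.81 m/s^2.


rho = P * 1e6 / (g * h)
rho = 28.113 * 1e6 / (9.81 * 3002.8)
rho = 954.36 kg/m^3


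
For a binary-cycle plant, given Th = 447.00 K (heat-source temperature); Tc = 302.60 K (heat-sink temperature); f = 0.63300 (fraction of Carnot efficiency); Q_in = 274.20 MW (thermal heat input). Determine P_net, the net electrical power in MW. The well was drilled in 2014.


Step 1: eta = (1 - Tc/Th)*f = (1 - 302.6/447.0)*0.633 = 0.2044859
Step 2: P_net = eta * Q_in = 0.2044859 * 274.2 = 56.070 MW
P_net = 56.070 MW


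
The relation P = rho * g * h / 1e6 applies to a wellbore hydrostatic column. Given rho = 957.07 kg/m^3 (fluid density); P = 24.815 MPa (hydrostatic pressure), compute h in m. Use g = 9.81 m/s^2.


h = P * 1e6 / (g * rho)
h = 24.815 * 1e6 / (9.81 * 957.07)
h = 2643.0 m


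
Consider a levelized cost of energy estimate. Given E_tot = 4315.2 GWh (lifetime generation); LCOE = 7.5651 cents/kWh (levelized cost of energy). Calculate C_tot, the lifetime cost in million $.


C_tot = LCOE / 100 * E_tot
C_tot = 7.5651 / 100 * 4315.2
C_tot = 326.45 million $


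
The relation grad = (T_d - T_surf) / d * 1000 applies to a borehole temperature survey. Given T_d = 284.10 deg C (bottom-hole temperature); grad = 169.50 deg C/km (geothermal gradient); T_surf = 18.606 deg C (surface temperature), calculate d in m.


d = (T_d - T_surf) / grad * 1000
d = (284.10 - 18.606) / 169.50 * 1000
d = 1566.3 m


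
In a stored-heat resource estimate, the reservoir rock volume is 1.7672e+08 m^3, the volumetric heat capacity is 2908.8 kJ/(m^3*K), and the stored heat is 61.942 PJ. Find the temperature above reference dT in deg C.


dT = Q_s * 1e12 / (Vr * rhoc)
dT = 61.942 * 1e12 / (1.7672e+08 * 2908.8)
dT = 120.4996 K
Convert (temperature difference, 1 K = 1 deg C): 120.4996 K = 120.4996 deg C
dT = 120.50 deg C


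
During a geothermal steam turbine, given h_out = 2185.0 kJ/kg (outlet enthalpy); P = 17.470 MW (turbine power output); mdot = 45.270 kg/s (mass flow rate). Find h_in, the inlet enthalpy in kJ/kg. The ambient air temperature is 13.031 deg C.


h_in = h_out + P * 1000 / mdot
h_in = 2185.0 + 17.470 * 1000 / 45.270
h_in = 2570.9 kJ/kg


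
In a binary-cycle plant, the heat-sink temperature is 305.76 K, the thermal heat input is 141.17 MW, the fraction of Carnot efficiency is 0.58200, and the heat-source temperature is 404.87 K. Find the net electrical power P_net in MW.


Step 1: eta = (1 - Tc/Th)*f = (1 - 305.76/404.87)*0.582 = 0.1424705
Step 2: P_net = eta * Q_in = 0.1424705 * 141.17 = 20.113 MW
P_net = 20.113 MW


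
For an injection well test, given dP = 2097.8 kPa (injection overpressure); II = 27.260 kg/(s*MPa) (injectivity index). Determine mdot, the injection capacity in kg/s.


mdot = II * dP / 1000
mdot = 27.260 * 2097.8 / 1000
mdot = 57.186 kg/s


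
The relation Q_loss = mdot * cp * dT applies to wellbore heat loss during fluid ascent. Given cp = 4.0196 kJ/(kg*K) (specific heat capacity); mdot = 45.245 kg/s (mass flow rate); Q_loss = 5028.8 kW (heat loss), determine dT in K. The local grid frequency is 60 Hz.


dT = Q_loss / (mdot * cp)
dT = 5028.8 / (45.245 * 4.0196)
dT = 27.651 K


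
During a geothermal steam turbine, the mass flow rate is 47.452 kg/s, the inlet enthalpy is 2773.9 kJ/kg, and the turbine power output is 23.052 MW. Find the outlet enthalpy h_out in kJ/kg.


h_out = h_in - P * 1000 / mdot
h_out = 2773.9 - 23.052 * 1000 / 47.452
h_out = 2288.1 kJ/kg


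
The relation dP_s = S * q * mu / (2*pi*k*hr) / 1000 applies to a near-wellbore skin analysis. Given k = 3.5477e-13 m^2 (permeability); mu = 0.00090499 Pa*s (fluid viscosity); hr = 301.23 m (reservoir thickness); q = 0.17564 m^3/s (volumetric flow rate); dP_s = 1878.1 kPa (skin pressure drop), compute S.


S = dP_s * 1000 * 2*pi*k*hr / (q*mu)
S = 1878.1 * 1000 * 2*pi*3.5477e-13*301.23 / (0.17564*0.00090499)
S = 7.9337


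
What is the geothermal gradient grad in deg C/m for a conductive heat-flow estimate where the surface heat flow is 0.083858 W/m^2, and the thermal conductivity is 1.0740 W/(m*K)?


grad = q * 1000 / k
grad = 0.083858 * 1000 / 1.0740
grad = 78.08007 deg C/km
Convert: 78.08007 deg C/km * 0.001 = 0.078080 deg C/m
grad = 0.078080 deg C/m


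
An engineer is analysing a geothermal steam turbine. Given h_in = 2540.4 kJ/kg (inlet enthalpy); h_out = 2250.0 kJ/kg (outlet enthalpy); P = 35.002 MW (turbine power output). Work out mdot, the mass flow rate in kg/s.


mdot = P * 1000 / (h_in - h_out)
mdot = 35.002 * 1000 / (2540.4 - 2250.0)
mdot = 120.53 kg/s


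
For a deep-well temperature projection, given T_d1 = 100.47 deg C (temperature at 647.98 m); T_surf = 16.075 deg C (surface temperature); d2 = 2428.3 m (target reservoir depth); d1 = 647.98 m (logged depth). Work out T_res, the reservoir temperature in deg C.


Step 1: grad = (T_d1 - T_surf)/d1 * 1000 = (100.47 - 16.075)/647.98 * 1000 = 130.2432 deg C/km
Step 2: T_res = T_surf + grad*d2/1000 = 16.075 + 130.2432*2428.3/1000 = 332.34 deg C
T_res = 332.34 deg C


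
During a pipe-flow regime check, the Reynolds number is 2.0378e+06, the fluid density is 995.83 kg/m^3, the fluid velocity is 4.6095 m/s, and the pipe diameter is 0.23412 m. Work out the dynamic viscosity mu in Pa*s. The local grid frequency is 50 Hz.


mu = rho * vel * D / Re
mu = 995.83 * 4.6095 * 0.23412 / 2.0378e+06
mu = 0.00052737 Pa*s


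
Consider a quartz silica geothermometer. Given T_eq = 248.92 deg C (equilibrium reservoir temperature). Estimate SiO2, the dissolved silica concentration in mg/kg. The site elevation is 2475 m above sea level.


SiO2 = 10^(5.19 - 1309/(T_eq + 273.15))
SiO2 = 10^(5.19 - 1309/(248.92 + 273.15))
SiO2 = 481.59 mg/kg


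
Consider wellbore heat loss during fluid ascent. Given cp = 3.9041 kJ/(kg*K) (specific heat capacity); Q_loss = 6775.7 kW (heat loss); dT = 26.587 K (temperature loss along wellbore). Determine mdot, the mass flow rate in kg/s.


mdot = Q_loss / (cp * dT)
mdot = 6775.7 / (3.9041 * 26.587)
mdot = 65.278 kg/s


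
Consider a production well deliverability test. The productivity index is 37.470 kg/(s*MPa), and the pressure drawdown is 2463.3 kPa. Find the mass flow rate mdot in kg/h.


mdot = PI * dP / 1000
mdot = 37.470 * 2463.3 / 1000
mdot = 92.29985 kg/s
Convert: 92.29985 kg/s * 3600.0 = 3.3228e+05 kg/h
mdot = 3.3228e+05 kg/h


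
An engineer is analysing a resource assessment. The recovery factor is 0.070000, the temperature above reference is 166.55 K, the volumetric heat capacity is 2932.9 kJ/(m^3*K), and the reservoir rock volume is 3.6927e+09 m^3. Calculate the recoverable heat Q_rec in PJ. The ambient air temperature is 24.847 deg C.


Step 1: Q_s = Vr*rhoc*dT/1e12 = 3.6927e+09*2932.9*166.55/1e12 = 1803.790 PJ
Step 2: Q_rec = Q_s * RF = 1803.790 * 0.07 = 126.27 PJ
Q_rec = 126.27 PJ


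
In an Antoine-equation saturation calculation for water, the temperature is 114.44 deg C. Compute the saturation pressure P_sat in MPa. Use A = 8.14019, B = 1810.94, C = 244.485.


P_sat = 10^(A - B/(C + T)) / 760 * 0.101325
P_sat = 10^(8.14019 - 1810.94/(244.485 + 114.44)) / 760 * 0.101325
P_sat = 0.16582 MPa


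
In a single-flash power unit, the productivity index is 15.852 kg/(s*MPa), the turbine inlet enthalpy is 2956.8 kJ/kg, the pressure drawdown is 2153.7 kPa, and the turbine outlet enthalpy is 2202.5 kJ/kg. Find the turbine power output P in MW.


Step 1: mdot = PI * dP / 1000 = 15.852 * 2153.7 / 1000 = 34.14045 kg/s
Step 2: P = mdot*(h_in - h_out)/1000 = 34.14045*(2956.8 - 2202.5)/1000 = 25.752 MW
P = 25.752 MW


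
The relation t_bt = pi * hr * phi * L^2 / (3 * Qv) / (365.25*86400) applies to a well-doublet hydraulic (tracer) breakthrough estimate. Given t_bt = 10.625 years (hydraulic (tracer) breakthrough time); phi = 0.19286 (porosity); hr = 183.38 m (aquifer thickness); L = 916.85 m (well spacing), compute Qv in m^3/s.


Qv = pi*hr*phi*L^2 / (3*t_bt*365.25*86400)
Qv = pi*183.38*0.19286*916.85^2 / (3*10.625*365.25*86400)
Qv = 0.092851 m^3/s


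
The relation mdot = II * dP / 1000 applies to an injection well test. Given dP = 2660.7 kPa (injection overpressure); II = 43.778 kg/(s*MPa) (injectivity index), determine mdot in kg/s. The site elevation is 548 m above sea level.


mdot = II * dP / 1000
mdot = 43.778 * 2660.7 / 1000
mdot = 116.48 kg/s


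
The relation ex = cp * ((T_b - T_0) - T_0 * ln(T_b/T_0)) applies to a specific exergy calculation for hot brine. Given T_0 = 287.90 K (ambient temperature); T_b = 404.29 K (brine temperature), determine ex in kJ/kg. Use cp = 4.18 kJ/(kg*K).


ex = cp * ((T_b - T_0) - T_0 * ln(T_b/T_0))
ex = 4.18 * ((404.29 - 287.90) - 287.90 * ln(404.29/287.90))
ex = 77.925 kJ/kg


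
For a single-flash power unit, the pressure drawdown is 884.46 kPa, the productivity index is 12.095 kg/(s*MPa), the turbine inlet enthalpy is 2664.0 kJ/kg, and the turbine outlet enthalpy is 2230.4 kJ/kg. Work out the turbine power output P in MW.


Step 1: mdot = PI * dP / 1000 = 12.095 * 884.46 / 1000 = 10.69754 kg/s
Step 2: P = mdot*(h_in - h_out)/1000 = 10.69754*(2664.0 - 2230.4)/1000 = 4.6385 MW
P = 4.6385 MW


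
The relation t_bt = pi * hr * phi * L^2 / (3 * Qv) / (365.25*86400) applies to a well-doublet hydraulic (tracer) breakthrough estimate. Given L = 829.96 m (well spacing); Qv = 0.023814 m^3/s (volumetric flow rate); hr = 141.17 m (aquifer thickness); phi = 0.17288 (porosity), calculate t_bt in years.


t_bt = pi * hr * phi * L^2 / (3 * Qv) / (365.25*86400)
t_bt = pi * 141.17 * 0.17288 * 829.96^2 / (3 * 0.023814) / (365.25*86400)
t_bt = 23.426 years


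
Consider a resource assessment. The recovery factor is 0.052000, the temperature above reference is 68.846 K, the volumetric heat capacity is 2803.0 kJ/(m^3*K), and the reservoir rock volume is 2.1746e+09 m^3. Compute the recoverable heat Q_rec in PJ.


Step 1: Q_s = Vr*rhoc*dT/1e12 = 2.1746e+09*2803.0*68.846/1e12 = 419.6442 PJ
Step 2: Q_rec = Q_s * RF = 419.6442 * 0.052 = 21.821 PJ
Q_rec = 21.821 PJ
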